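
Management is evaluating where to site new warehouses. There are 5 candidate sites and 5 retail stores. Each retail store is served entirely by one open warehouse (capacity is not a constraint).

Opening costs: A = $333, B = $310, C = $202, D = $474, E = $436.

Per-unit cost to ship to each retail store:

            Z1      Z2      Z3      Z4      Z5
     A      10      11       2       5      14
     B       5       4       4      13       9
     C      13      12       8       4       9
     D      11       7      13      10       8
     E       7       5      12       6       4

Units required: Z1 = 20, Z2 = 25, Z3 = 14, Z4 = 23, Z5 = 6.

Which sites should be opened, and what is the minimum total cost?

For any fixed open set, each retail store goes to its cheapest open site; total = fixed + service.
{B, C}: Z1→B 5·20=100, Z2→B 4·25=100, Z3→B 4·14=56, Z4→C 4·23=92, Z5→B 9·6=54. Service 402; fixed 512; total 914.
{B}: service 609 + fixed 310 = 919
{C}: service 818 + fixed 202 = 1020
{A, B, C, D, E}: Z1→B 5·20=100, Z2→B 4·25=100, Z3→A 2·14=28, Z4→C 4·23=92, Z5→E 4·6=24. Service 344; fixed 1755; total 2099.
No other subset beats 914.

Open B and C; minimum total cost 914.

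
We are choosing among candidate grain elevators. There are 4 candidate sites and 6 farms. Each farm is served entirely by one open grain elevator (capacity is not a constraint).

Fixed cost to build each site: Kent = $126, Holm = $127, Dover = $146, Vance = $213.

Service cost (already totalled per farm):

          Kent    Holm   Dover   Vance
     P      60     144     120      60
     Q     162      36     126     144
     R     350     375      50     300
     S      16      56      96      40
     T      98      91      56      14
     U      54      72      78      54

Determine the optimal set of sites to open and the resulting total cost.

Open Kent and Dover; minimum total cost 634.

For any fixed open set, each farm goes to its cheapest open site; total = fixed + service.
{Kent, Dover}: P→Kent 60, Q→Dover 126, R→Dover 50, S→Kent 16, T→Dover 56, U→Kent 54. Service 362; fixed 272; total 634.
{Holm, Dover}: service 390 + fixed 273 = 663
{Kent, Holm, Dover}: P→Kent 60, Q→Holm 36, R→Dover 50, S→Kent 16, T→Dover 56, U→Kent 54. Service 272; fixed 399; total 671.
{Kent, Holm, Dover, Vance}: service 230 + fixed 612 = 842
No other subset beats 634.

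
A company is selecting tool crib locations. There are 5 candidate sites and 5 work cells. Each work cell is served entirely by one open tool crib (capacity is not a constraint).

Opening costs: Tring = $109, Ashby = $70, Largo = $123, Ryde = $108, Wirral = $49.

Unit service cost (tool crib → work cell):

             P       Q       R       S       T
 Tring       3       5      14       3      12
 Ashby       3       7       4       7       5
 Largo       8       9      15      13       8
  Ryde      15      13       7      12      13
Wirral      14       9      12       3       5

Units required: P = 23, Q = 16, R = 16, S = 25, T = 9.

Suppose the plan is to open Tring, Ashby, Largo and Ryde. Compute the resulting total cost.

Total cost: 743

Each work cell is assigned to its cheapest site among the open ones.
{Tring, Ashby, Largo, Ryde}: P→Tring 3·23=69, Q→Tring 5·16=80, R→Ashby 4·16=64, S→Tring 3·25=75, T→Ashby 5·9=45. Service 333; fixed 410; total 743.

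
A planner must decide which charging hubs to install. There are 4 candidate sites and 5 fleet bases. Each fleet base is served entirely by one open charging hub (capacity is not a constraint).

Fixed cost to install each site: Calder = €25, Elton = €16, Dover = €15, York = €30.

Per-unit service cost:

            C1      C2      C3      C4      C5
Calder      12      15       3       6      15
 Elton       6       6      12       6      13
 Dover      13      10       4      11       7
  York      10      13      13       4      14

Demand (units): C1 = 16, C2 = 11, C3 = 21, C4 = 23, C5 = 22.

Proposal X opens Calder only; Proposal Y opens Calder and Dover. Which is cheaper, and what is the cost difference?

Proposal Y is cheaper by 216.

Proposal X: {Calder}: C1→Calder 12·16=192, C2→Calder 15·11=165, C3→Calder 3·21=63, C4→Calder 6·23=138, C5→Calder 15·22=330. Service 888; fixed 25; total 913.
Proposal Y: {Calder, Dover}: C1→Calder 12·16=192, C2→Dover 10·11=110, C3→Calder 3·21=63, C4→Calder 6·23=138, C5→Dover 7·22=154. Service 657; fixed 40; total 697.
Difference: |913 − 697| = 216.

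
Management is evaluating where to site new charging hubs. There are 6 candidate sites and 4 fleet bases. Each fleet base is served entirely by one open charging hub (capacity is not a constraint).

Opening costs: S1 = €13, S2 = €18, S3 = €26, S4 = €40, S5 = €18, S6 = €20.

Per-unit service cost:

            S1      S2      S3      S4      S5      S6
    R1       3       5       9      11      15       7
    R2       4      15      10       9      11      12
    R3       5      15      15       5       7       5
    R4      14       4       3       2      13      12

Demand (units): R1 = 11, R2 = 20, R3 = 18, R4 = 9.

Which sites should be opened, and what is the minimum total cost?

For any fixed open set, each fleet base goes to its cheapest open site; total = fixed + service.
{S1, S3}: R1→S1 3·11=33, R2→S1 4·20=80, R3→S1 5·18=90, R4→S3 3·9=27. Service 230; fixed 39; total 269.
{S1, S2}: service 239 + fixed 31 = 270
{S1, S4}: service 221 + fixed 53 = 274
{S1, S2, S3, S4, S5, S6}: service 221 + fixed 135 = 356
No other subset beats 269.

Open S1 and S3; minimum total cost 269.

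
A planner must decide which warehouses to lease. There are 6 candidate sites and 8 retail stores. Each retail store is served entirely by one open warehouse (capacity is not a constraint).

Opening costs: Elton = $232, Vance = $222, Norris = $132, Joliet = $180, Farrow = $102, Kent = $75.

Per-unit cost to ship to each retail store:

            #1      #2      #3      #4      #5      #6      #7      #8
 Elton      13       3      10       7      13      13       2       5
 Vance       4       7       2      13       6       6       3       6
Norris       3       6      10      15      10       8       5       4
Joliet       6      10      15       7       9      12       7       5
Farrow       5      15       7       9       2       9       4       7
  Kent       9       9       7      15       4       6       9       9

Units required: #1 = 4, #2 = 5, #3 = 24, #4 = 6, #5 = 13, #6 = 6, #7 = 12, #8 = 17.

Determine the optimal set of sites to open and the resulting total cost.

Open Vance only; minimum total cost 651.

For any fixed open set, each retail store goes to its cheapest open site; total = fixed + service.
{Vance}: #1→Vance 4·4=16, #2→Vance 7·5=35, #3→Vance 2·24=48, #4→Vance 13·6=78, #5→Vance 6·13=78, #6→Vance 6·6=36, #7→Vance 3·12=36, #8→Vance 6·17=102. Service 429; fixed 222; total 651.
{Farrow}: service 564 + fixed 102 = 666
{Vance, Farrow}: service 353 + fixed 324 = 677
{Elton, Vance, Norris, Joliet, Farrow, Kent}: #1→Norris 3·4=12, #2→Elton 3·5=15, #3→Vance 2·24=48, #4→Elton 7·6=42, #5→Farrow 2·13=26, #6→Vance 6·6=36, #7→Elton 2·12=24, #8→Norris 4·17=68. Service 271; fixed 943; total 1214.
No other subset beats 651.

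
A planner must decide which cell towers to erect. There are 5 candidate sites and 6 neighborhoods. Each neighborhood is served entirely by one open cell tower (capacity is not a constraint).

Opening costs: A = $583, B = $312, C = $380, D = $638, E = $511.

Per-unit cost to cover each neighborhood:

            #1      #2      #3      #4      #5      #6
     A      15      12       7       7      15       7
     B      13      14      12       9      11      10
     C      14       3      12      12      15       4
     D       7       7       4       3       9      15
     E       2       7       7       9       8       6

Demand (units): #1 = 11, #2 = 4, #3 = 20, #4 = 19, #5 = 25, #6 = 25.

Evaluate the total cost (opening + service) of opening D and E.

Each neighborhood is assigned to its cheapest site among the open ones.
{D, E}: #1→E 2·11=22, #2→D 7·4=28, #3→D 4·20=80, #4→D 3·19=57, #5→E 8·25=200, #6→E 6·25=150. Service 537; fixed 1149; total 1686.

Total cost: 1686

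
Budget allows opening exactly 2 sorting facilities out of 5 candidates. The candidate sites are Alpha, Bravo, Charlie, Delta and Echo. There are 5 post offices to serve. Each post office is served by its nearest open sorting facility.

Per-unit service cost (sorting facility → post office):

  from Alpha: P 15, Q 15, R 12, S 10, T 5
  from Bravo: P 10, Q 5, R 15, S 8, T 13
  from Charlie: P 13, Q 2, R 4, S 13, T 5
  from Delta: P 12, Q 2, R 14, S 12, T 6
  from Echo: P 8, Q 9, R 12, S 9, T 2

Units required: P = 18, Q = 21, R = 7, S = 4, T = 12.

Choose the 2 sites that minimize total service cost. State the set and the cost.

With exactly 2 open, each post office uses its cheapest among the chosen.
{Charlie, Echo}: P→Echo 8·18=144, Q→Charlie 2·21=42, R→Charlie 4·7=28, S→Echo 9·4=36, T→Echo 2·12=24. Service cost 274.
{Delta, Echo}: service cost 330
{Bravo, Charlie}: service cost 342
Among all 10 size-2 choices, {Charlie, Echo} is lowest.

Choose Charlie and Echo; total service cost 274.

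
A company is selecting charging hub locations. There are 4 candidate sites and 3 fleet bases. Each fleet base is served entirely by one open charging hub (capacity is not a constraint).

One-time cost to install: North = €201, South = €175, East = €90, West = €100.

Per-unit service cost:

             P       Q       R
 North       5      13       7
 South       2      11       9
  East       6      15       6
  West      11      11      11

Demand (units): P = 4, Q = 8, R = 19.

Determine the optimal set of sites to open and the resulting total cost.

Open East only; minimum total cost 348.

For any fixed open set, each fleet base goes to its cheapest open site; total = fixed + service.
{East}: P→East 6·4=24, Q→East 15·8=120, R→East 6·19=114. Service 258; fixed 90; total 348.
{East, West}: service 226 + fixed 190 = 416
{West}: P→West 11·4=44, Q→West 11·8=88, R→West 11·19=209. Service 341; fixed 100; total 441.
{North, South, East, West}: P→South 2·4=8, Q→South 11·8=88, R→East 6·19=114. Service 210; fixed 566; total 776.
No other subset beats 348.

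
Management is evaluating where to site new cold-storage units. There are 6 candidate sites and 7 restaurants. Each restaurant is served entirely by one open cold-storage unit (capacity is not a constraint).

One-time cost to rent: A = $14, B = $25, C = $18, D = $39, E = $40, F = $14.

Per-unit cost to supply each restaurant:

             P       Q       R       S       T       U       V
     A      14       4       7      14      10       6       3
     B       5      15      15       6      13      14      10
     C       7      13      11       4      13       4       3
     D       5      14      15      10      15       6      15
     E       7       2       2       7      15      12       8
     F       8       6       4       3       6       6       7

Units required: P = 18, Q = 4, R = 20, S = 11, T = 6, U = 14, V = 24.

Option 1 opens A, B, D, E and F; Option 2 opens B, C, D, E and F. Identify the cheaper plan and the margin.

Option 2 is cheaper by 24.

Option 1: {A, B, D, E, F}: P→B 5·18=90, Q→E 2·4=8, R→E 2·20=40, S→F 3·11=33, T→F 6·6=36, U→A 6·14=84, V→A 3·24=72. Service 363; fixed 132; total 495.
Option 2: {B, C, D, E, F}: P→B 5·18=90, Q→E 2·4=8, R→E 2·20=40, S→F 3·11=33, T→F 6·6=36, U→C 4·14=56, V→C 3·24=72. Service 335; fixed 136; total 471.
Difference: |495 − 471| = 24.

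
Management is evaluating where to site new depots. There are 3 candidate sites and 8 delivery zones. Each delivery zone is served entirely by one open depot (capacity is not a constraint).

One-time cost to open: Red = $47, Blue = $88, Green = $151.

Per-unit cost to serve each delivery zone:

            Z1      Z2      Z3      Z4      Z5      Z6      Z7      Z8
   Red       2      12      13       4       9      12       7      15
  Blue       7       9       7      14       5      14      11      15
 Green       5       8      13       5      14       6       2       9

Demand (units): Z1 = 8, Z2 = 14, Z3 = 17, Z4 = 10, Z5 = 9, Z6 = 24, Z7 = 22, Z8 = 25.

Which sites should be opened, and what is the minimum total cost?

Open Blue and Green; minimum total cost 1018.

For any fixed open set, each delivery zone goes to its cheapest open site; total = fixed + service.
{Blue, Green}: Z1→Green 5·8=40, Z2→Green 8·14=112, Z3→Blue 7·17=119, Z4→Green 5·10=50, Z5→Blue 5·9=45, Z6→Green 6·24=144, Z7→Green 2·22=44, Z8→Green 9·25=225. Service 779; fixed 239; total 1018.
{Red, Blue, Green}: service 745 + fixed 286 = 1031
{Red, Green}: service 883 + fixed 198 = 1081
{Red}: service 1343 + fixed 47 = 1390
(All 7 nonempty subsets were checked; Blue and Green is lowest.)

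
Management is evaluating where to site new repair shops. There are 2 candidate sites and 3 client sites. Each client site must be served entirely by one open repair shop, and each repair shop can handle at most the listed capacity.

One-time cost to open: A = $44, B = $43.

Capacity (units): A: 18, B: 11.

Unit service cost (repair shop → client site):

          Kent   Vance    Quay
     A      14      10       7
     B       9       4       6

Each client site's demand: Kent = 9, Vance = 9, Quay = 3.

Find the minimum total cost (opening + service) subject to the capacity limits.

Open {A, B}: Kent→A 14·9=126, Vance→B 4·9=36, Quay→A 7·3=21.
Loads: A carries 12/18, B carries 9/11. Service 183; fixed 87; total 270.
Next best feasible plan costs 279.

Minimum total cost: 270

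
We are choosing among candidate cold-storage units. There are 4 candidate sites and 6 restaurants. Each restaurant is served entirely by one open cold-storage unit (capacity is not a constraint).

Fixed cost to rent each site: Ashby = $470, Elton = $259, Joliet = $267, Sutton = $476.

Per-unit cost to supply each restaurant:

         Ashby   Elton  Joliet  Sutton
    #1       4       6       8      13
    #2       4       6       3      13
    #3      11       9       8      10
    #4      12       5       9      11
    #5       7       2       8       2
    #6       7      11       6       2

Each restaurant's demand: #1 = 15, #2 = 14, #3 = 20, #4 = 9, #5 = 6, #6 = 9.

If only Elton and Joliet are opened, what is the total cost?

Each restaurant is assigned to its cheapest site among the open ones.
{Elton, Joliet}: #1→Elton 6·15=90, #2→Joliet 3·14=42, #3→Joliet 8·20=160, #4→Elton 5·9=45, #5→Elton 2·6=12, #6→Joliet 6·9=54. Service 403; fixed 526; total 929.

Total cost: 929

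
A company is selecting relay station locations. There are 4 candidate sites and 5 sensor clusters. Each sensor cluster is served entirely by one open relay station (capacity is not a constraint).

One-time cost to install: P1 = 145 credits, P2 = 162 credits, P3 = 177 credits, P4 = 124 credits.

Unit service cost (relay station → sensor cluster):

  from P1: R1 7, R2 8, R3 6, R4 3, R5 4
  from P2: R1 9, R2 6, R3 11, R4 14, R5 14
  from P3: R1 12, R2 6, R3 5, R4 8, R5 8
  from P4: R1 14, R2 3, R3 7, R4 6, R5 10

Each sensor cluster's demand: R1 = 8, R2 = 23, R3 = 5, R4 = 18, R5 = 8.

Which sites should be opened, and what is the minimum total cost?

Open P1 only; minimum total cost 501.

For any fixed open set, each sensor cluster goes to its cheapest open site; total = fixed + service.
{P1}: R1→P1 7·8=56, R2→P1 8·23=184, R3→P1 6·5=30, R4→P1 3·18=54, R5→P1 4·8=32. Service 356; fixed 145; total 501.
{P1, P4}: R1→P1 7·8=56, R2→P4 3·23=69, R3→P1 6·5=30, R4→P1 3·18=54, R5→P1 4·8=32. Service 241; fixed 269; total 510.
{P4}: R1→P4 14·8=112, R2→P4 3·23=69, R3→P4 7·5=35, R4→P4 6·18=108, R5→P4 10·8=80. Service 404; fixed 124; total 528.
{P1, P2, P3, P4}: R1→P1 7·8=56, R2→P4 3·23=69, R3→P3 5·5=25, R4→P1 3·18=54, R5→P1 4·8=32. Service 236; fixed 608; total 844.
No other subset beats 501.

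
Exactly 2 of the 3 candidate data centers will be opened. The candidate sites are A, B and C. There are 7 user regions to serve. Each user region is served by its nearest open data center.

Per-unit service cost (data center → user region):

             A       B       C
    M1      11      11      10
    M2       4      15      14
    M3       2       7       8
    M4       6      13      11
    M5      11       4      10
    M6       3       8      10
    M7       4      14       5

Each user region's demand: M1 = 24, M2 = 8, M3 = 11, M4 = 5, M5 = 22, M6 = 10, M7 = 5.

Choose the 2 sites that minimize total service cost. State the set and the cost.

With exactly 2 open, each user region uses its cheapest among the chosen.
{A, B}: M1→A 11·24=264, M2→A 4·8=32, M3→A 2·11=22, M4→A 6·5=30, M5→B 4·22=88, M6→A 3·10=30, M7→A 4·5=20. Service cost 486.
{A, C}: service cost 594
{B, C}: service cost 677
Among all 3 size-2 choices, {A, B} is lowest.

Choose A and B; total service cost 486.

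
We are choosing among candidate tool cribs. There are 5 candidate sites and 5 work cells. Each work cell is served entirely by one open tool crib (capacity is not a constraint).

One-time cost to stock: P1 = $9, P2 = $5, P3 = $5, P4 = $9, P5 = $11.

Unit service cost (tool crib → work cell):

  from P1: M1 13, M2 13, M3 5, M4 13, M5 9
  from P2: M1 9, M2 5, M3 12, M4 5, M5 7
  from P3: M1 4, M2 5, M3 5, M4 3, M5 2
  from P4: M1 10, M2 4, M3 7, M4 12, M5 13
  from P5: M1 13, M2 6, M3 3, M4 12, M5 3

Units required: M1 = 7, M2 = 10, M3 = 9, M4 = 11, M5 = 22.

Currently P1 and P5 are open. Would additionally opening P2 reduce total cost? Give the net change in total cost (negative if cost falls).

Yes — net change −110 (cost falls by 110).

Current service cost with {P1, P5}: 376.
Adding P2: each work cell re-picks its cheapest; new service cost 261, saving 115.
Extra fixed cost: 5. Net change = 5 − 115 = -110.
(Totals: 396 → 286.)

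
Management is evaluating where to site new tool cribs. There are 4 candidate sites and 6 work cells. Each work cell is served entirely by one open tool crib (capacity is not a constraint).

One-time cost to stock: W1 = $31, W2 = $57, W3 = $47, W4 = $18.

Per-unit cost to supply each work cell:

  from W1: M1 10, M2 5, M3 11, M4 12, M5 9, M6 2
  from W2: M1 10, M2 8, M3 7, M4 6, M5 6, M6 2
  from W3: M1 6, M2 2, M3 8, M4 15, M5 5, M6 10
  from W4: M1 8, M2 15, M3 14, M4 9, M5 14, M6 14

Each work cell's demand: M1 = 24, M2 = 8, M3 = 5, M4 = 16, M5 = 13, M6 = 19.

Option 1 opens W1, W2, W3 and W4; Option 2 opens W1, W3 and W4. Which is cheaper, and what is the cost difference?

Option 2 is cheaper by 4.

Option 1: {W1, W2, W3, W4}: M1→W3 6·24=144, M2→W3 2·8=16, M3→W2 7·5=35, M4→W2 6·16=96, M5→W3 5·13=65, M6→W1 2·19=38. Service 394; fixed 153; total 547.
Option 2: {W1, W3, W4}: M1→W3 6·24=144, M2→W3 2·8=16, M3→W3 8·5=40, M4→W4 9·16=144, M5→W3 5·13=65, M6→W1 2·19=38. Service 447; fixed 96; total 543.
Difference: |547 − 543| = 4.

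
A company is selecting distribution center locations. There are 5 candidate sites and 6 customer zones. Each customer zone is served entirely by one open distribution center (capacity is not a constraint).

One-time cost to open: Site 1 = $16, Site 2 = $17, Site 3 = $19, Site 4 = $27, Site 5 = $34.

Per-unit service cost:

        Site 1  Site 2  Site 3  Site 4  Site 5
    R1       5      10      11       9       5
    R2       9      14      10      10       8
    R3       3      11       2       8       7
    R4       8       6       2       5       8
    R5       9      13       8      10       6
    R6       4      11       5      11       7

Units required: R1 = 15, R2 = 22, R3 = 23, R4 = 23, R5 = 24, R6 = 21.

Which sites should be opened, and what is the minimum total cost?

For any fixed open set, each customer zone goes to its cheapest open site; total = fixed + service.
{Site 1, Site 3, Site 5}: R1→Site 1 5·15=75, R2→Site 5 8·22=176, R3→Site 3 2·23=46, R4→Site 3 2·23=46, R5→Site 5 6·24=144, R6→Site 1 4·21=84. Service 571; fixed 69; total 640.
{Site 3, Site 5}: service 592 + fixed 53 = 645
{Site 1, Site 2, Site 3, Site 5}: service 571 + fixed 86 = 657
{Site 1, Site 2, Site 3, Site 4, Site 5}: service 571 + fixed 113 = 684
No other subset beats 640.

Open Site 1, Site 3 and Site 5; minimum total cost 640.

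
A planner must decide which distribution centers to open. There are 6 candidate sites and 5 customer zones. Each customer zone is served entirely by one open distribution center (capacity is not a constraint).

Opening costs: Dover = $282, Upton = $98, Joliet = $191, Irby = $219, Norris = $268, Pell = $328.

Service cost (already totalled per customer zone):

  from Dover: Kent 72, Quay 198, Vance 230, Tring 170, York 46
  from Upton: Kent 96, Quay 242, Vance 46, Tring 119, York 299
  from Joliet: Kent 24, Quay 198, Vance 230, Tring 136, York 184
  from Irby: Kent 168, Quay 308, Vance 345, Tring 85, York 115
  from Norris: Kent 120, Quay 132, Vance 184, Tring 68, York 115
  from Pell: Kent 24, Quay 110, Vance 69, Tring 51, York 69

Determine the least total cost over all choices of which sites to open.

For any fixed open set, each customer zone goes to its cheapest open site; total = fixed + service.
{Pell}: Kent→Pell 24, Quay→Pell 110, Vance→Pell 69, Tring→Pell 51, York→Pell 69. Service 323; fixed 328; total 651.
{Upton, Pell}: Kent→Pell 24, Quay→Pell 110, Vance→Upton 46, Tring→Pell 51, York→Pell 69. Service 300; fixed 426; total 726.
{Upton, Norris}: Kent→Upton 96, Quay→Norris 132, Vance→Upton 46, Tring→Norris 68, York→Norris 115. Service 457; fixed 366; total 823.
{Dover, Upton, Joliet, Irby, Norris, Pell}: Kent→Joliet 24, Quay→Pell 110, Vance→Upton 46, Tring→Pell 51, York→Dover 46. Service 277; fixed 1386; total 1663.
No other subset beats 651.

Minimum total cost: 651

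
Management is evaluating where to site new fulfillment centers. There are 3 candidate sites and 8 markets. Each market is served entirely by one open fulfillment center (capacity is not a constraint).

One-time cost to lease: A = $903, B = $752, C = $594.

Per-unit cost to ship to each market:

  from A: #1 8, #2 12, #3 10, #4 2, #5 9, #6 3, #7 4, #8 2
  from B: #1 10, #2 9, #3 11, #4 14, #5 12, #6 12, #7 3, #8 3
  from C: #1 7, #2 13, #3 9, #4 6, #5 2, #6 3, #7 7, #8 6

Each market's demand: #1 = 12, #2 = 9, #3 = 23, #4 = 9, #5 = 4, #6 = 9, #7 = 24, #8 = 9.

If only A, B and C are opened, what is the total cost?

Total cost: 2764

Each market is assigned to its cheapest site among the open ones.
{A, B, C}: #1→C 7·12=84, #2→B 9·9=81, #3→C 9·23=207, #4→A 2·9=18, #5→C 2·4=8, #6→A 3·9=27, #7→B 3·24=72, #8→A 2·9=18. Service 515; fixed 2249; total 2764.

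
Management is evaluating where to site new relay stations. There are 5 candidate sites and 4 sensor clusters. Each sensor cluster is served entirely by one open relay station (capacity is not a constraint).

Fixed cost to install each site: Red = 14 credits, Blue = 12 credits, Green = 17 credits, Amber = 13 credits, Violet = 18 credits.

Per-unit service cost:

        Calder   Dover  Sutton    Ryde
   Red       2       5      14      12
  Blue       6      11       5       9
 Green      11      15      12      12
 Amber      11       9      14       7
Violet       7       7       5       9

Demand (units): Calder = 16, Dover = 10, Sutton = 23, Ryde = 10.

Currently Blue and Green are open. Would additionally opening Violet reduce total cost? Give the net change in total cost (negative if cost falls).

Current service cost with {Blue, Green}: 411.
Adding Violet: each sensor cluster re-picks its cheapest; new service cost 371, saving 40.
Extra fixed cost: 18. Net change = 18 − 40 = -22.
(Totals: 440 → 418.)

Yes — net change −22 (cost falls by 22).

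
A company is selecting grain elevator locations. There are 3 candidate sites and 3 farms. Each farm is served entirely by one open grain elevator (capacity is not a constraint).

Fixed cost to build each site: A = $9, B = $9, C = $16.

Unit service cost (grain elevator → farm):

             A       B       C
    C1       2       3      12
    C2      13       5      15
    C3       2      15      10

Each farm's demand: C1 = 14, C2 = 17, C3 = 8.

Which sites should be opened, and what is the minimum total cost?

For any fixed open set, each farm goes to its cheapest open site; total = fixed + service.
{A, B}: C1→A 2·14=28, C2→B 5·17=85, C3→A 2·8=16. Service 129; fixed 18; total 147.
{A, B, C}: service 129 + fixed 34 = 163
{B, C}: service 207 + fixed 25 = 232
{A}: C1→A 2·14=28, C2→A 13·17=221, C3→A 2·8=16. Service 265; fixed 9; total 274.
No other subset beats 147.

Open A and B; minimum total cost 147.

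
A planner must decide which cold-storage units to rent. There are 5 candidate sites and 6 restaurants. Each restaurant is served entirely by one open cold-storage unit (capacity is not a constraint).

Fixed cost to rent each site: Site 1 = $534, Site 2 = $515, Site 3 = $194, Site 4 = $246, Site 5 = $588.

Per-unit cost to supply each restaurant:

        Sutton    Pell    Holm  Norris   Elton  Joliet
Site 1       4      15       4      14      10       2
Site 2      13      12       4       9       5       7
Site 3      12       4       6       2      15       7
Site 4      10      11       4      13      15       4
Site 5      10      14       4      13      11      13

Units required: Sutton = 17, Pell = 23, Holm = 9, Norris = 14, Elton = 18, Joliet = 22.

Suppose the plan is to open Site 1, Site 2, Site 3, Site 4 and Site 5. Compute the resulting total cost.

Each restaurant is assigned to its cheapest site among the open ones.
{Site 1, Site 2, Site 3, Site 4, Site 5}: Sutton→Site 1 4·17=68, Pell→Site 3 4·23=92, Holm→Site 1 4·9=36, Norris→Site 3 2·14=28, Elton→Site 2 5·18=90, Joliet→Site 1 2·22=44. Service 358; fixed 2077; total 2435.

Total cost: 2435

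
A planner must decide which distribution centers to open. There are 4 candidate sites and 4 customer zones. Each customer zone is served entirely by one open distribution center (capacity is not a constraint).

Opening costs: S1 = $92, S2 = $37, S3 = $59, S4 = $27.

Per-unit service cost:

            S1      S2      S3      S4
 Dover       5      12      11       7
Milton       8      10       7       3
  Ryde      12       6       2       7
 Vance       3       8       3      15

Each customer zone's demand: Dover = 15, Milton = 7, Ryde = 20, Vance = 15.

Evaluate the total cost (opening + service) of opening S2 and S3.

Total cost: 395

Each customer zone is assigned to its cheapest site among the open ones.
{S2, S3}: Dover→S3 11·15=165, Milton→S3 7·7=49, Ryde→S3 2·20=40, Vance→S3 3·15=45. Service 299; fixed 96; total 395.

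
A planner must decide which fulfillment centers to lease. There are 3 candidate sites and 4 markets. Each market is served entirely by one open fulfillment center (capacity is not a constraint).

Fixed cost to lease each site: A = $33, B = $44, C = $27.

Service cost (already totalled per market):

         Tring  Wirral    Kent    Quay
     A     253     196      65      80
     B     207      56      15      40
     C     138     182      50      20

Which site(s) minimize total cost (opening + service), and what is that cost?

Open B and C; minimum total cost 300.

For any fixed open set, each market goes to its cheapest open site; total = fixed + service.
{B, C}: Tring→C 138, Wirral→B 56, Kent→B 15, Quay→C 20. Service 229; fixed 71; total 300.
{A, B, C}: service 229 + fixed 104 = 333
{B}: Tring→B 207, Wirral→B 56, Kent→B 15, Quay→B 40. Service 318; fixed 44; total 362.
{C}: Tring→C 138, Wirral→C 182, Kent→C 50, Quay→C 20. Service 390; fixed 27; total 417.
No other subset beats 300.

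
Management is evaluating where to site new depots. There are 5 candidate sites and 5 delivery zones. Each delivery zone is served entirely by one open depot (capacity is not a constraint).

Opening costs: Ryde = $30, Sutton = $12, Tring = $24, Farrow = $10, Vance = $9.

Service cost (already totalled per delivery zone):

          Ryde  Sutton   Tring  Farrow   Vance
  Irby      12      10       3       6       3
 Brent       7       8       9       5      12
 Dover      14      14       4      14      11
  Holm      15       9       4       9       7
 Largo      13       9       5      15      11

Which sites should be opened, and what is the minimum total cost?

Open Tring only; minimum total cost 49.

For any fixed open set, each delivery zone goes to its cheapest open site; total = fixed + service.
{Tring}: Irby→Tring 3, Brent→Tring 9, Dover→Tring 4, Holm→Tring 4, Largo→Tring 5. Service 25; fixed 24; total 49.
{Vance}: Irby→Vance 3, Brent→Vance 12, Dover→Vance 11, Holm→Vance 7, Largo→Vance 11. Service 44; fixed 9; total 53.
{Tring, Farrow}: service 21 + fixed 34 = 55
{Ryde, Sutton, Tring, Farrow, Vance}: Irby→Tring 3, Brent→Farrow 5, Dover→Tring 4, Holm→Tring 4, Largo→Tring 5. Service 21; fixed 85; total 106.
No other subset beats 49.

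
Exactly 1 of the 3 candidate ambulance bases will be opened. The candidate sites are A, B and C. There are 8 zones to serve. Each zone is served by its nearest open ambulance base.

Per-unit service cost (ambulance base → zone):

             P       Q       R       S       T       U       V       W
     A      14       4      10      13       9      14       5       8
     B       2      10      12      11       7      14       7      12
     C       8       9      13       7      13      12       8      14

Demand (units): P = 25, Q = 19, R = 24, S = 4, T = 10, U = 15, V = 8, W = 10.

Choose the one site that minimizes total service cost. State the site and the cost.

With exactly 1 open, each zone uses its cheapest among the chosen.
{B}: P→B 2·25=50, Q→B 10·19=190, R→B 12·24=288, S→B 11·4=44, T→B 7·10=70, U→B 14·15=210, V→B 7·8=56, W→B 12·10=120. Service cost 1028.
{A}: service cost 1138
{C}: service cost 1225
Among all 3 size-1 choices, {B} is lowest.

Choose B only; total service cost 1028.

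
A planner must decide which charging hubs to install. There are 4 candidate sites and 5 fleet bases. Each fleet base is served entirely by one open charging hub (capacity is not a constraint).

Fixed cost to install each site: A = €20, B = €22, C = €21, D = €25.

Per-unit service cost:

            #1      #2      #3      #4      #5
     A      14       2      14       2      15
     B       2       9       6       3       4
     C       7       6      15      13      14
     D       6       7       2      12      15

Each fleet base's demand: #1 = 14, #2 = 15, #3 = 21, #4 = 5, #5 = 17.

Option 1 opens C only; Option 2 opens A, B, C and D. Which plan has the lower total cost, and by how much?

Option 1: {C}: #1→C 7·14=98, #2→C 6·15=90, #3→C 15·21=315, #4→C 13·5=65, #5→C 14·17=238. Service 806; fixed 21; total 827.
Option 2: {A, B, C, D}: #1→B 2·14=28, #2→A 2·15=30, #3→D 2·21=42, #4→A 2·5=10, #5→B 4·17=68. Service 178; fixed 88; total 266.
Difference: |827 − 266| = 561.

Option 2 is cheaper by 561.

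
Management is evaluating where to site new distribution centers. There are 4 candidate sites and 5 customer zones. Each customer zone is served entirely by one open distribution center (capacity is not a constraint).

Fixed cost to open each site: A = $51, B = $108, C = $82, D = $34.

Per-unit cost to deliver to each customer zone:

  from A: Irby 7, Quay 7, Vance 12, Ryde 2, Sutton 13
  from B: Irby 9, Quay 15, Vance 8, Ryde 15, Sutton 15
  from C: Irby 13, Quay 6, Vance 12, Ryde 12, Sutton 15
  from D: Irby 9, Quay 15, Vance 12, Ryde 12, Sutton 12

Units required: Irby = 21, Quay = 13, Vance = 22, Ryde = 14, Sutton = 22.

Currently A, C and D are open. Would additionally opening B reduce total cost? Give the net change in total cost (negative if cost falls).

No — net change +20 (cost rises by 20).

Current service cost with {A, C, D}: 781.
Adding B: each customer zone re-picks its cheapest; new service cost 693, saving 88.
Extra fixed cost: 108. Net change = 108 − 88 = 20.
(Totals: 948 → 968.)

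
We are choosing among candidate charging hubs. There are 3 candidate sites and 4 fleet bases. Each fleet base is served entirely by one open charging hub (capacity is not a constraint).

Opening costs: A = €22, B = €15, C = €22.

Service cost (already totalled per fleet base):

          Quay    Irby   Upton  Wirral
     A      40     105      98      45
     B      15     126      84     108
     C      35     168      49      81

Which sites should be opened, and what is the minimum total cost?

For any fixed open set, each fleet base goes to its cheapest open site; total = fixed + service.
{A, B, C}: Quay→B 15, Irby→A 105, Upton→C 49, Wirral→A 45. Service 214; fixed 59; total 273.
{A, C}: Quay→C 35, Irby→A 105, Upton→C 49, Wirral→A 45. Service 234; fixed 44; total 278.
{A, B}: service 249 + fixed 37 = 286
{B}: service 333 + fixed 15 = 348
No other subset beats 273.

Open A, B and C; minimum total cost 273.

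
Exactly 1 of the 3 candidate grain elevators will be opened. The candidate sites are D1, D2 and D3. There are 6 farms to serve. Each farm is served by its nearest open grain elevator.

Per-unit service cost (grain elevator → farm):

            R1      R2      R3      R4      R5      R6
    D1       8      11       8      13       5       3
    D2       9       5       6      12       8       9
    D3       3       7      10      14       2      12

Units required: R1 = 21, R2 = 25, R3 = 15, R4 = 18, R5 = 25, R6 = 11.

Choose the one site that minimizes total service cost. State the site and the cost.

Choose D3 only; total service cost 822.

With exactly 1 open, each farm uses its cheapest among the chosen.
{D3}: R1→D3 3·21=63, R2→D3 7·25=175, R3→D3 10·15=150, R4→D3 14·18=252, R5→D3 2·25=50, R6→D3 12·11=132. Service cost 822.
{D2}: service cost 919
{D1}: service cost 955
Among all 3 size-1 choices, {D3} is lowest.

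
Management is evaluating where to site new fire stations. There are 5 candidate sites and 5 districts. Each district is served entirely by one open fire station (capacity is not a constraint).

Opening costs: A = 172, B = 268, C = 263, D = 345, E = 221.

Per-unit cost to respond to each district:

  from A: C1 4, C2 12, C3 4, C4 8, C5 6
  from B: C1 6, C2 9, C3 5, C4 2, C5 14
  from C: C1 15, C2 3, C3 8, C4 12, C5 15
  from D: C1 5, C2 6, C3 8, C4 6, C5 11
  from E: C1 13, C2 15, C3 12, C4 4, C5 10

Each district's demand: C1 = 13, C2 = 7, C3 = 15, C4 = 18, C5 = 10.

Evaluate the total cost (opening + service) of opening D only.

Total cost: 790

Each district is assigned to its cheapest site among the open ones.
{D}: C1→D 5·13=65, C2→D 6·7=42, C3→D 8·15=120, C4→D 6·18=108, C5→D 11·10=110. Service 445; fixed 345; total 790.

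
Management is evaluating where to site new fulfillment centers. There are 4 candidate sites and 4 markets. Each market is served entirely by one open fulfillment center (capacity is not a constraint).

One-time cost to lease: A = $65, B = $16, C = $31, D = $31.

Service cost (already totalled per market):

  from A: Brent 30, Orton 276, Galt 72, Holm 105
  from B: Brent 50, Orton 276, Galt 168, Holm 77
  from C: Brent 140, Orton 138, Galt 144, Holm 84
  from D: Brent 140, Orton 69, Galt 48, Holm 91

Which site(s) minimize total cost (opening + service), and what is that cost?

Open B and D; minimum total cost 291.

For any fixed open set, each market goes to its cheapest open site; total = fixed + service.
{B, D}: Brent→B 50, Orton→D 69, Galt→D 48, Holm→B 77. Service 244; fixed 47; total 291.
{B, C, D}: Brent→B 50, Orton→D 69, Galt→D 48, Holm→B 77. Service 244; fixed 78; total 322.
{A, D}: Brent→A 30, Orton→D 69, Galt→D 48, Holm→D 91. Service 238; fixed 96; total 334.
{A, B, C, D}: service 224 + fixed 143 = 367
(All 15 nonempty subsets were checked; B and D is lowest.)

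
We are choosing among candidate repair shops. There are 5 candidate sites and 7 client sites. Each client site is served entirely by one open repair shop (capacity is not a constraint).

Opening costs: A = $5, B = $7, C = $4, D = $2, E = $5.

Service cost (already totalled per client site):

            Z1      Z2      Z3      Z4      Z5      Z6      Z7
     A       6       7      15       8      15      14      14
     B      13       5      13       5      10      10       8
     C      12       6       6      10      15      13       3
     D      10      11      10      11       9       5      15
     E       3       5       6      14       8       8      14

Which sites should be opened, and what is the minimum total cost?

For any fixed open set, each client site goes to its cheapest open site; total = fixed + service.
{C, D, E}: Z1→E 3, Z2→E 5, Z3→C 6, Z4→C 10, Z5→E 8, Z6→D 5, Z7→C 3. Service 40; fixed 11; total 51.
{C, E}: service 43 + fixed 9 = 52
{B, C, D, E}: Z1→E 3, Z2→B 5, Z3→C 6, Z4→B 5, Z5→E 8, Z6→D 5, Z7→C 3. Service 35; fixed 18; total 53.
{A, B, C, D, E}: Z1→E 3, Z2→B 5, Z3→C 6, Z4→B 5, Z5→E 8, Z6→D 5, Z7→C 3. Service 35; fixed 23; total 58.
No other subset beats 51.

Open C, D and E; minimum total cost 51.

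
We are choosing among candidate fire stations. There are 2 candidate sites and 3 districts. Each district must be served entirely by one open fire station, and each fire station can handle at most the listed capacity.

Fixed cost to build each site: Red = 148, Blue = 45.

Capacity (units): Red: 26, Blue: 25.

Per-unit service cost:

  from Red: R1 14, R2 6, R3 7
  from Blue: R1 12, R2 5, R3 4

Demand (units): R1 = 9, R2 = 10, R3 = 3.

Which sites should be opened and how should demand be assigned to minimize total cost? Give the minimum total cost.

Minimum total cost: 215

Open {Blue}: R1→Blue 12·9=108, R2→Blue 5·10=50, R3→Blue 4·3=12.
Loads: Blue carries 22/25. Service 170; fixed 45; total 215.
Next best feasible plan costs 355.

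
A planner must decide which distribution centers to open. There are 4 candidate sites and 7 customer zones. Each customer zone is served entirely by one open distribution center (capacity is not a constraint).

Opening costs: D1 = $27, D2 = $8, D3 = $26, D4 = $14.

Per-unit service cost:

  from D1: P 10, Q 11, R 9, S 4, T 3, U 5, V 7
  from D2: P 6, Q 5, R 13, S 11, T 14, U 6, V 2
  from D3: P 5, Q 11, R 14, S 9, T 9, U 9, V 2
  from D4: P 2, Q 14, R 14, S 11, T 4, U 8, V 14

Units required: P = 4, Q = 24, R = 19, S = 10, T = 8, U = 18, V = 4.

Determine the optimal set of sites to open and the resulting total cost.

For any fixed open set, each customer zone goes to its cheapest open site; total = fixed + service.
{D1, D2, D4}: P→D4 2·4=8, Q→D2 5·24=120, R→D1 9·19=171, S→D1 4·10=40, T→D1 3·8=24, U→D1 5·18=90, V→D2 2·4=8. Service 461; fixed 49; total 510.
{D1, D2}: P→D2 6·4=24, Q→D2 5·24=120, R→D1 9·19=171, S→D1 4·10=40, T→D1 3·8=24, U→D1 5·18=90, V→D2 2·4=8. Service 477; fixed 35; total 512.
{D1, D2, D3}: service 473 + fixed 61 = 534
{D1, D2, D3, D4}: P→D4 2·4=8, Q→D2 5·24=120, R→D1 9·19=171, S→D1 4·10=40, T→D1 3·8=24, U→D1 5·18=90, V→D2 2·4=8. Service 461; fixed 75; total 536.
No other subset beats 510.

Open D1, D2 and D4; minimum total cost 510.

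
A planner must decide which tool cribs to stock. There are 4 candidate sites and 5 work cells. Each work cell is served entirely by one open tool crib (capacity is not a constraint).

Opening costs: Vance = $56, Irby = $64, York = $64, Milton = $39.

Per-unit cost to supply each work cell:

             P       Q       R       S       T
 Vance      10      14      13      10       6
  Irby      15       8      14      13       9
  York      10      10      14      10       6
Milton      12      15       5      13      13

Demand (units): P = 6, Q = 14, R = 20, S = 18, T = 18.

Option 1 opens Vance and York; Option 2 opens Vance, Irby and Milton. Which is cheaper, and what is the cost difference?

Option 1: {Vance, York}: P→Vance 10·6=60, Q→York 10·14=140, R→Vance 13·20=260, S→Vance 10·18=180, T→Vance 6·18=108. Service 748; fixed 120; total 868.
Option 2: {Vance, Irby, Milton}: P→Vance 10·6=60, Q→Irby 8·14=112, R→Milton 5·20=100, S→Vance 10·18=180, T→Vance 6·18=108. Service 560; fixed 159; total 719.
Difference: |868 − 719| = 149.

Option 2 is cheaper by 149.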